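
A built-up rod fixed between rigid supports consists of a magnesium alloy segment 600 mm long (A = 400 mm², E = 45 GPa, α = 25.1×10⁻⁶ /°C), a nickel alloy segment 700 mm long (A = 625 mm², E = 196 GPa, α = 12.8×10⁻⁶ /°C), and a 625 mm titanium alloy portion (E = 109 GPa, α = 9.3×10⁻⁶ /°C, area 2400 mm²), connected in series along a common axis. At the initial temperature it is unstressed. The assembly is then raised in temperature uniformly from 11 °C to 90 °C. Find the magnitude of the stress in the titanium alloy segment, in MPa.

σ ≈ 23.7 MPa (compressive)

If the supports were absent, the total length change would be Σ αᵢΔT Lᵢ = 25.1×10⁻⁶×79×600 + 12.8×10⁻⁶×79×700 + 9.3×10⁻⁶×79×625 = 2.357 mm.
Since the ends are fixed, an axial force P builds up, equal in every segment, with P · Σ Lᵢ/(AᵢEᵢ) = δ_free.
The series flexibility is Σ Lᵢ/(AᵢEᵢ) = 600/(400×45×10³) + 700/(625×196×10³) + 625/(2400×109×10³) = 4.144×10⁻⁵ mm/N.
So P = 2.357 / 4.144×10⁻⁵ = 56.88 kN, compressive.
σ_{titanium alloy} = P / A = 56880 / 2400 = 23.7 MPa.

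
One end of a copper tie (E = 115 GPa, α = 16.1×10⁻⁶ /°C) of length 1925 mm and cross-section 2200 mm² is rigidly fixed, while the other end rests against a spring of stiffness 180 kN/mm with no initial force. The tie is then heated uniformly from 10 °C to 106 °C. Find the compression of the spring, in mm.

The unrestrained thermal change is αΔT L = 16.1×10⁻⁶ × 96 × 1925 = 2.975 mm.
Let P be the compressive force at the spring. The tie shortens elastically by PL/(AE) and the spring compresses by P/k; together these equal δ_free.
P [ L/(AE) + 1/k ] = δ_free → P [ 1925/(2200×115×10³) + 1/(180×10³) ] = 2.975.
P = 2.975 / 1.316×10⁻⁵ = 226000 N.
Spring compression = P/k = 226000/(180×10³) = 1.256 mm.

δ ≈ 1.26 mm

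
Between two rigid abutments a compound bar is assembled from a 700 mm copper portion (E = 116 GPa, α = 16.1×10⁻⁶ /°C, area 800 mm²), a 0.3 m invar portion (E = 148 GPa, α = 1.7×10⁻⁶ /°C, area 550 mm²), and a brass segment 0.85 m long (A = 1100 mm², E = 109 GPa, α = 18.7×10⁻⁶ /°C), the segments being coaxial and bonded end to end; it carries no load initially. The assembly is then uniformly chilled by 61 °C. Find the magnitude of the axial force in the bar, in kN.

P ≈ 92.2 kN (tensile)

With the walls removed the bar would change length by δ_free = Σ αᵢΔT Lᵢ = 16.1×10⁻⁶×61×700 + 1.7×10⁻⁶×61×300 + 18.7×10⁻⁶×61×850 = 1.688 mm.
The walls prevent any net length change, so an axial force P (same in every segment) develops. Compatibility: P · Σ Lᵢ/(AᵢEᵢ) = δ_free.
The series flexibility is Σ Lᵢ/(AᵢEᵢ) = 700/(800×116×10³) + 300/(550×148×10³) + 850/(1100×109×10³) = 1.832×10⁻⁵ mm/N.
P = 1.688 / 1.832×10⁻⁵ = 92160 N = 92.16 kN, tensile.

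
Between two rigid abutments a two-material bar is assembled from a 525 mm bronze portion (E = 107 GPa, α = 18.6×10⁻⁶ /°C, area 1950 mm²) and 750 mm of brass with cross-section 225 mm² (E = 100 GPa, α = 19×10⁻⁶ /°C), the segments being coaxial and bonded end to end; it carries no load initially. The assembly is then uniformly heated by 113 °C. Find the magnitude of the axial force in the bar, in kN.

Free thermal expansion of the whole bar: Σ αᵢΔT Lᵢ = 18.6×10⁻⁶×113×525 + 19×10⁻⁶×113×750 = 2.714 mm.
The walls prevent any net length change, so an axial force P (same in every segment) develops. Compatibility: P · Σ Lᵢ/(AᵢEᵢ) = δ_free.
The series flexibility is Σ Lᵢ/(AᵢEᵢ) = 525/(1950×107×10³) + 750/(225×100×10³) = 3.585×10⁻⁵ mm/N.
P = 2.714 / 3.585×10⁻⁵ = 75700 N = 75.7 kN, compressive.

P ≈ 75.7 kN (compressive)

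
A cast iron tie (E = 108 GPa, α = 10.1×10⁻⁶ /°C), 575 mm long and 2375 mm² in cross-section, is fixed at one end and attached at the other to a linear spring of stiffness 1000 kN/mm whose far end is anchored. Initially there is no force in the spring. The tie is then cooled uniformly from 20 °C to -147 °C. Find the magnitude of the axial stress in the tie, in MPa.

If the spring were absent the tie would shorten by αΔT L = 10.1×10⁻⁶ × 167 × 575 = 0.9699 mm.
Let P be the tensile force in the spring. The tie extends elastically by PL/(AE) and the spring stretches by P/k; together these equal δ_free.
P [ L/(AE) + 1/k ] = δ_free → P [ 575/(2375×108×10³) + 1/(1000×10³) ] = 0.9699.
P = 0.9699 / 3.242×10⁻⁶ = 299200 N.
σ = P/A = 299200/2375 = 126 MPa.

σ ≈ 126 MPa (tensile)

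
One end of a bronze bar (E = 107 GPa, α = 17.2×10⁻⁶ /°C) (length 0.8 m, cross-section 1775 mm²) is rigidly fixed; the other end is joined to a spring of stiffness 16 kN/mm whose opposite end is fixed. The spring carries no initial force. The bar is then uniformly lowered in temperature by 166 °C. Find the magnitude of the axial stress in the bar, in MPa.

σ ≈ 19.3 MPa (tensile)

If the spring were absent the bar would shorten by αΔT L = 17.2×10⁻⁶ × 166 × 800 = 2.284 mm.
With a force P in the spring, the elastic change of the bar is PL/(AE) and that of the spring is P/k; compatibility requires their sum to equal δ_free.
So P = δ_free / [L/(AE) + 1/k] = 2.284 / [ 800/(1775×107×10³) + 1/(16×10³) ].
P = 2.284 / 6.671×10⁻⁵ = 34240 N.
σ = P/A = 34240/1775 = 19.29 MPa.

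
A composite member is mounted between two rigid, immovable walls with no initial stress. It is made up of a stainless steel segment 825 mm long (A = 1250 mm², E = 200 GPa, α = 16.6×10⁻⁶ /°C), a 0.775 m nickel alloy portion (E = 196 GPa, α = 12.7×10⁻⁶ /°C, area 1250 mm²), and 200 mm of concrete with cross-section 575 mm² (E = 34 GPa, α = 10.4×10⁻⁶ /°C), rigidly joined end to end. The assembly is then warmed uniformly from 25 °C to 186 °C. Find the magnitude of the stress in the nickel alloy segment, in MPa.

σ ≈ 198 MPa (compressive)

Free thermal expansion of the whole bar: Σ αᵢΔT Lᵢ = 16.6×10⁻⁶×161×825 + 12.7×10⁻⁶×161×775 + 10.4×10⁻⁶×161×200 = 4.124 mm.
Since the ends are fixed, an axial force P builds up, equal in every segment, with P · Σ Lᵢ/(AᵢEᵢ) = δ_free.
Σ Lᵢ/(AᵢEᵢ) = 825/(1250×200×10³) + 775/(1250×196×10³) + 200/(575×34×10³) = 1.669×10⁻⁵ mm/N.
So P = 4.124 / 1.669×10⁻⁵ = 247.1 kN, compressive.
σ_{nickel alloy} = P / A = 247100 / 1250 = 197.7 MPa.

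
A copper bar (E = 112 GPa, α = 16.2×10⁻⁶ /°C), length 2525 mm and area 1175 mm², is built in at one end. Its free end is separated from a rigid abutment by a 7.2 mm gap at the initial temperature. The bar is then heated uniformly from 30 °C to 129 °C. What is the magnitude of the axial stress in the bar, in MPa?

Free thermal elongation = αΔT L = 16.2×10⁻⁶ × 99 × 2525 = 4.05 mm.
This is smaller than the 7.2 mm clearance, so the bar expands freely without reaching the stop — the stress is zero.

σ ≈ 0 MPa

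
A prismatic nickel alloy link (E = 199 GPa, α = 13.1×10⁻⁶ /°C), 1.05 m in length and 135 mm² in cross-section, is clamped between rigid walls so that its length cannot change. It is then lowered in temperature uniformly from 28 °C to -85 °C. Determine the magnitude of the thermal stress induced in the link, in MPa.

σ ≈ 295 MPa (tensile)

Because both ends are immovable the net strain is zero, and the suppressed thermal strain is αΔT = 13.1×10⁻⁶ × 113 = 1480.3×10⁻⁶.
The stress required to suppress this strain is σ = Eε = 199×10³ × 1480.3×10⁻⁶ = 294.6 MPa, tensile since the link is trying to contract.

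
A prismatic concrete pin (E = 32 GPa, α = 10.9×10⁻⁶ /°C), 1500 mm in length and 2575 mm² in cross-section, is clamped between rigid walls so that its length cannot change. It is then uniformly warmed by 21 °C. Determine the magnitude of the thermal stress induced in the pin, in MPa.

σ ≈ 7.32 MPa (compressive)

With length fixed, the mechanical strain must cancel the thermal strain αΔT = 10.9×10⁻⁶ × 21 = 228.9×10⁻⁶.
The stress required to suppress this strain is σ = Eε = 32×10³ × 228.9×10⁻⁶ = 7.325 MPa, compressive since the pin is trying to expand.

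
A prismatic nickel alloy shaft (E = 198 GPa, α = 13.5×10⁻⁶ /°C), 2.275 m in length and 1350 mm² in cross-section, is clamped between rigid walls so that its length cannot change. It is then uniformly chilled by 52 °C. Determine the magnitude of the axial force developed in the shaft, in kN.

P ≈ 188 kN (tensile)

With zero net strain, σ = E·αΔT = 198 GPa × 13.5×10⁻⁶ × 52 = 139 MPa.
P = AEαΔT = 1350 × 198×10³ × 13.5×10⁻⁶ × 52 = 187.6 kN (tensile).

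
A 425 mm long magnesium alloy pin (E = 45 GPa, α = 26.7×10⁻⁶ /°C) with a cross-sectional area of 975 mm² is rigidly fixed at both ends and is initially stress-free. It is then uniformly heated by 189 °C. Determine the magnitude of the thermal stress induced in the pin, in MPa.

σ ≈ 227 MPa (compressive)

The supports are rigid, so the total axial strain is zero. The restrained thermal strain is ε = αΔT = 26.7×10⁻⁶ × 189 = 5046.3×10⁻⁶.
Hence σ = E·αΔT = 45×10³ × 5046.3×10⁻⁶ = 227.1 MPa, compressive.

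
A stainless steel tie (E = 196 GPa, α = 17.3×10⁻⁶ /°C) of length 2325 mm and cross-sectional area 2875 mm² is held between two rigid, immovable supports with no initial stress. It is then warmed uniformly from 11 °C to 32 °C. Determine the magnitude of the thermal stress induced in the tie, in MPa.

The supports are rigid, so the total axial strain is zero. The restrained thermal strain is ε = αΔT = 17.3×10⁻⁶ × 21 = 363.3×10⁻⁶.
σ = EαΔT = 196×10³ × 17.3×10⁻⁶ × 21 = 71.21 MPa (compressive; the tie is trying to expand).

σ ≈ 71.2 MPa (compressive)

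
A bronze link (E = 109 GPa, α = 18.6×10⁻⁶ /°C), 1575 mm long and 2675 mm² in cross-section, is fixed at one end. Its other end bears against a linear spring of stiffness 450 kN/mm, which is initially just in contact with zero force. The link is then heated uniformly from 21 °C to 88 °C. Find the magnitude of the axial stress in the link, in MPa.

The unrestrained thermal change is αΔT L = 18.6×10⁻⁶ × 67 × 1575 = 1.963 mm.
Let P be the compressive force at the spring. The link shortens elastically by PL/(AE) and the spring compresses by P/k; together these equal δ_free.
P [ L/(AE) + 1/k ] = δ_free → P [ 1575/(2675×109×10³) + 1/(450×10³) ] = 1.963.
P = 1.963 / 7.624×10⁻⁶ = 257400 N.
σ = P/A = 257400/2675 = 96.24 MPa.

σ ≈ 96.2 MPa (compressive)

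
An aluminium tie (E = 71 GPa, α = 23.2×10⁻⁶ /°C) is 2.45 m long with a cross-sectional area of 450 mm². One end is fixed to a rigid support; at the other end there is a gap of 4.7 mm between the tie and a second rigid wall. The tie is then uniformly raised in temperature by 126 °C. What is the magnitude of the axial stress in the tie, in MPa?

σ ≈ 71.3 MPa (compressive)

Unrestrained expansion: δ_free = αΔT L = 23.2×10⁻⁶ × 126 × 2450 = 7.162 mm.
This exceeds the 4.7 mm gap, so the wall pushes back. The portion of expansion that must be recovered elastically is δ_free − gap = 7.162 − 4.7 = 2.462 mm.
Compatibility: PL/(AE) = 2.462 mm, so σ = P/A = E × (2.462/2450) = 71.34 MPa.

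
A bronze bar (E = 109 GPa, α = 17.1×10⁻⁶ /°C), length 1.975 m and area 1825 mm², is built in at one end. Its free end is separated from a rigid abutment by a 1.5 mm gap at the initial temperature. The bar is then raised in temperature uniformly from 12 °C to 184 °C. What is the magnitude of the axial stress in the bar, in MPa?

Unrestrained expansion: δ_free = αΔT L = 17.1×10⁻⁶ × 172 × 1975 = 5.809 mm.
The gap closes (δ_free > 1.5 mm) and the wall then resists a further 5.809 − 1.5 = 4.309 mm of expansion.
Compatibility: PL/(AE) = 4.309 mm, so σ = P/A = E × (4.309/1975) = 237.8 MPa.

σ ≈ 238 MPa (compressive)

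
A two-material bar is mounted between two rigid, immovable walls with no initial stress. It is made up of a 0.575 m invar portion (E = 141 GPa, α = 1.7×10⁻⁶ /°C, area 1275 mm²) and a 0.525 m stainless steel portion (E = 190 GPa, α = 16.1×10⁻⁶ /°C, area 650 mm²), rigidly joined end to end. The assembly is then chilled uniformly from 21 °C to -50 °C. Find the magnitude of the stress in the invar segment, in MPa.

σ ≈ 70.5 MPa (tensile)

With the walls removed the bar would change length by δ_free = Σ αᵢΔT Lᵢ = 1.7×10⁻⁶×71×575 + 16.1×10⁻⁶×71×525 = 0.6695 mm.
The rigid supports impose zero overall length change; the single axial force P common to all segments must satisfy P Σ Lᵢ/(AᵢEᵢ) = δ_free.
Σ Lᵢ/(AᵢEᵢ) = 575/(1275×141×10³) + 525/(650×190×10³) = 7.449×10⁻⁶ mm/N.
P = 0.6695 / 7.449×10⁻⁶ = 89880 N = 89.88 kN, tensile.
σ_{invar} = P / A = 89880 / 1275 = 70.49 MPa.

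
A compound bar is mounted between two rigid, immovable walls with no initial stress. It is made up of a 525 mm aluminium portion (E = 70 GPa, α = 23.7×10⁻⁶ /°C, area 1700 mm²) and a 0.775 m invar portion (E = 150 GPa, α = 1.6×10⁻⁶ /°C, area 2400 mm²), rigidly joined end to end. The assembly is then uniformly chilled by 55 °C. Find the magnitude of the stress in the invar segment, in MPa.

Free thermal contraction of the whole bar: Σ αᵢΔT Lᵢ = 23.7×10⁻⁶×55×525 + 1.6×10⁻⁶×55×775 = 0.7525 mm.
Since the ends are fixed, an axial force P builds up, equal in every segment, with P · Σ Lᵢ/(AᵢEᵢ) = δ_free.
The series flexibility is Σ Lᵢ/(AᵢEᵢ) = 525/(1700×70×10³) + 775/(2400×150×10³) = 6.565×10⁻⁶ mm/N.
P = 0.7525 / 6.565×10⁻⁶ = 114600 N = 114.6 kN, tensile.
σ_{invar} = P / A = 114600 / 2400 = 47.77 MPa.

σ ≈ 47.8 MPa (tensile)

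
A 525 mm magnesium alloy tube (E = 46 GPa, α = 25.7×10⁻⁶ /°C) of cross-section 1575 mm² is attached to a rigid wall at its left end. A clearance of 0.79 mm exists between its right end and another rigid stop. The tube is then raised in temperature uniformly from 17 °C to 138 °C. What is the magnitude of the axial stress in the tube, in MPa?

σ ≈ 73.8 MPa (compressive)

Free thermal elongation = αΔT L = 25.7×10⁻⁶ × 121 × 525 = 1.633 mm.
This exceeds the 0.79 mm gap, so the wall pushes back. The portion of expansion that must be recovered elastically is δ_free − gap = 1.633 − 0.79 = 0.8426 mm.
So σ = E(δ_free − g)/L = 46×10³ × 0.8426/525 = 73.83 MPa.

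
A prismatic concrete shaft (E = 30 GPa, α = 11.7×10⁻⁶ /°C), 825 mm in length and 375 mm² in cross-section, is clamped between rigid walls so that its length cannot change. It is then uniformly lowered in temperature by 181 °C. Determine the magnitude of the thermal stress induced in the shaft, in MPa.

Because both ends are immovable the net strain is zero, and the suppressed thermal strain is αΔT = 11.7×10⁻⁶ × 181 = 2117.7×10⁻⁶.
σ = EαΔT = 30×10³ × 11.7×10⁻⁶ × 181 = 63.53 MPa (tensile; the shaft is trying to contract).

σ ≈ 63.5 MPa (tensile)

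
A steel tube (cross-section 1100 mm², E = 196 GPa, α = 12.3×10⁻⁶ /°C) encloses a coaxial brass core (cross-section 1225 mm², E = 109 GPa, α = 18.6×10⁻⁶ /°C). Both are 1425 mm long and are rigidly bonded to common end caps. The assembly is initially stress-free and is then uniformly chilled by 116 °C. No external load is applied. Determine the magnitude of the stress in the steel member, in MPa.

Equilibrium of a rigid end plate with no external load gives equal and opposite internal forces ±P in the two members. Since α_{brass} > α_{steel}, cooling drives the brass into tension and the steel into compression.
Setting the final lengths equal and cancelling L: (α₁ − α₂)ΔT = P/(A₁E₁) + P/(A₂E₂).
|α₁ − α₂|·ΔT = 6.3×10⁻⁶ × 116 = 0.0007308.
1/(A₁E₁) + 1/(A₂E₂) = 1/(1100×196×10³) + 1/(1225×109×10³) = 1.213×10⁻⁸ N⁻¹.
P = 0.0007308 / 1.213×10⁻⁸ = 60260 N = 60.26 kN.
σ_{steel} = P/A₁ = 60260/1100 = 54.78 MPa, compressive.

σ ≈ 54.8 MPa (compressive)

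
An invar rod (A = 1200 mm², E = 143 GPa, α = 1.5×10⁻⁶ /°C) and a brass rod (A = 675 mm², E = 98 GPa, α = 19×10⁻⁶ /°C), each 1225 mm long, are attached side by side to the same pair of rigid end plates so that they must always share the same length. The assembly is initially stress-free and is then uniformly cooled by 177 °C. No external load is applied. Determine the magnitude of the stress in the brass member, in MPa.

σ ≈ 219 MPa (tensile)

Both members must finish at the same length. With the larger α, the brass tends to over-contract; the plates restrain it, putting the brass in tension and the invar in compression. With no external load the two internal forces are equal and opposite, magnitude P.
Setting the final lengths equal and cancelling L: (α₁ − α₂)ΔT = P/(A₁E₁) + P/(A₂E₂).
|α₁ − α₂|·ΔT = 17.5×10⁻⁶ × 177 = 0.003097.
1/(A₁E₁) + 1/(A₂E₂) = 1/(1200×143×10³) + 1/(675×98×10³) = 2.094×10⁻⁸ N⁻¹.
P = 0.003097 / 2.094×10⁻⁸ = 147900 N = 147.9 kN.
σ_{brass} = P/A₂ = 147900/675 = 219.1 MPa, tensile.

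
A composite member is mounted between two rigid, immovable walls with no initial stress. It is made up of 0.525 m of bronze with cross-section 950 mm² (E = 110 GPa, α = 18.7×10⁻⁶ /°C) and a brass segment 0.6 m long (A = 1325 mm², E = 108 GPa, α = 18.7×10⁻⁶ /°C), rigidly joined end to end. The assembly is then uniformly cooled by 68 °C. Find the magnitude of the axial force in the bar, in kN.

If the supports were absent, the total length change would be Σ αᵢΔT Lᵢ = 18.7×10⁻⁶×68×525 + 18.7×10⁻⁶×68×600 = 1.431 mm.
Since the ends are fixed, an axial force P builds up, equal in every segment, with P · Σ Lᵢ/(AᵢEᵢ) = δ_free.
Σ Lᵢ/(AᵢEᵢ) = 525/(950×110×10³) + 600/(1325×108×10³) = 9.217×10⁻⁶ mm/N.
Hence P = δ_free / Σ(L/AE) = 1.431/9.217×10⁻⁶ = 155.2 kN (tensile).

P ≈ 155 kN (tensile)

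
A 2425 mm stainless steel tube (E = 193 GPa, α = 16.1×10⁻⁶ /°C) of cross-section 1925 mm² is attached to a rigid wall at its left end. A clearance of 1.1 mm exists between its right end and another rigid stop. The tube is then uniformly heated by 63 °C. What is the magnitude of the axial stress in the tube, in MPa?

σ ≈ 108 MPa (compressive)

If the wall were absent the tube would grow by αΔT L = 16.1×10⁻⁶ × 63 × 2425 = 2.46 mm.
The gap closes (δ_free > 1.1 mm) and the wall then resists a further 2.46 − 1.1 = 1.36 mm of expansion.
So σ = E(δ_free − g)/L = 193×10³ × 1.36/2425 = 108.2 MPa.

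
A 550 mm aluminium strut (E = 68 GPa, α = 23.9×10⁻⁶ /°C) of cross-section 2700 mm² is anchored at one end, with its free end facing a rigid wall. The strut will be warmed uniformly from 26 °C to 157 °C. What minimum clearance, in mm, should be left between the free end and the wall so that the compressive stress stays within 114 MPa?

g ≈ 0.8 mm

Free expansion if unrestrained: δ_free = αΔT L = 23.9×10⁻⁶ × 131 × 550 = 1.722 mm.
At the allowable stress the elastic shortening the wall may impose is σL/E = 114 × 550 / (68×10³) = 0.9221 mm.
The gap must absorb the remainder: g_min = 1.722 − 0.9221 = 0.7999 mm.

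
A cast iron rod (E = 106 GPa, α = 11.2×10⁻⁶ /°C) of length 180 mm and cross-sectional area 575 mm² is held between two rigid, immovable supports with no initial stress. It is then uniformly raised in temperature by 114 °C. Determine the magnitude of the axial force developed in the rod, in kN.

The ends cannot move, so σ = EαΔT = 106×10³ × 11.2×10⁻⁶ × 114 = 135.3 MPa.
P = AEαΔT = 575 × 106×10³ × 11.2×10⁻⁶ × 114 = 77.82 kN (compressive).

P ≈ 77.8 kN (compressive)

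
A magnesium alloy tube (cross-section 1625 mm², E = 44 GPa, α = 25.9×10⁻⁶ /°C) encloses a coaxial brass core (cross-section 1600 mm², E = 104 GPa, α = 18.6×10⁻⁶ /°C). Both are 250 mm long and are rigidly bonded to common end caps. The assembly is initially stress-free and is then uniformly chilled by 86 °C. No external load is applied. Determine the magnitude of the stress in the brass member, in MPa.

Equilibrium of a rigid end plate with no external load gives equal and opposite internal forces ±P in the two members. Since α_{magnesium alloy} > α_{brass}, cooling drives the magnesium alloy into tension and the brass into compression.
Compatibility of the two members (thermal + elastic change equal): (α₁ − α₂)ΔT = P·[1/(A₁E₁) + 1/(A₂E₂)].
|α₁ − α₂|·ΔT = 7.3×10⁻⁶ × 86 = 0.0006278.
1/(A₁E₁) + 1/(A₂E₂) = 1/(1625×44×10³) + 1/(1600×104×10³) = 2×10⁻⁸ N⁻¹.
So P = 0.0006278 / 2×10⁻⁸ = 31.4 kN.
σ_{brass} = P/A₂ = 31400/1600 = 19.62 MPa, compressive.

σ ≈ 19.6 MPa (compressive)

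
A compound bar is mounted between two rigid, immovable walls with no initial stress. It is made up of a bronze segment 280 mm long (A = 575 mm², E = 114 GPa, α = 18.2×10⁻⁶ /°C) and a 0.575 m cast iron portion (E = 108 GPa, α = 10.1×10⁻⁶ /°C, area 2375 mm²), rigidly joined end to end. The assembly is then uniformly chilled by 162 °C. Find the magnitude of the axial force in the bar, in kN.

With the walls removed the bar would change length by δ_free = Σ αᵢΔT Lᵢ = 18.2×10⁻⁶×162×280 + 10.1×10⁻⁶×162×575 = 1.766 mm.
The walls prevent any net length change, so an axial force P (same in every segment) develops. Compatibility: P · Σ Lᵢ/(AᵢEᵢ) = δ_free.
The series flexibility is Σ Lᵢ/(AᵢEᵢ) = 280/(575×114×10³) + 575/(2375×108×10³) = 6.513×10⁻⁶ mm/N.
Hence P = δ_free / Σ(L/AE) = 1.766/6.513×10⁻⁶ = 271.2 kN (tensile).

P ≈ 271 kN (tensile)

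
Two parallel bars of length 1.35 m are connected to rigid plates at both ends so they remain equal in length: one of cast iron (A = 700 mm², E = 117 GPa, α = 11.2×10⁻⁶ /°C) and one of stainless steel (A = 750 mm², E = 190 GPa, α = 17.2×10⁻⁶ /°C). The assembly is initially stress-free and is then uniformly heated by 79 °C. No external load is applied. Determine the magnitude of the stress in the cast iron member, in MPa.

σ ≈ 35.2 MPa (tensile)

Equilibrium of a rigid end plate with no external load gives equal and opposite internal forces ±P in the two members. Since α_{stainless steel} > α_{cast iron}, heating drives the stainless steel into compression and the cast iron into tension.
Compatibility of the two members (thermal + elastic change equal): (α₁ − α₂)ΔT = P·[1/(A₁E₁) + 1/(A₂E₂)].
|α₁ − α₂|·ΔT = 6×10⁻⁶ × 79 = 0.000474.
1/(A₁E₁) + 1/(A₂E₂) = 1/(700×117×10³) + 1/(750×190×10³) = 1.923×10⁻⁸ N⁻¹.
P = 0.000474 / 1.923×10⁻⁸ = 24650 N = 24.65 kN.
σ_{cast iron} = P/A₁ = 24650/700 = 35.22 MPa, tensile.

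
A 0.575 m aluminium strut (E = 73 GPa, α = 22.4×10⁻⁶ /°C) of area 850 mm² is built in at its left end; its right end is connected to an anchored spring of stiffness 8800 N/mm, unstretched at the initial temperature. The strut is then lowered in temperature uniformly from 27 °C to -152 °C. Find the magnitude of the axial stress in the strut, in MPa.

The unrestrained thermal change is αΔT L = 22.4×10⁻⁶ × 179 × 575 = 2.306 mm.
Let P be the tensile force in the spring. The strut extends elastically by PL/(AE) and the spring stretches by P/k; together these equal δ_free.
So P = δ_free / [L/(AE) + 1/k] = 2.306 / [ 575/(850×73×10³) + 1/(8800) ].
P = 2.306 / 0.0001229 = 18760 N.
σ = P/A = 18760/850 = 22.07 MPa.

σ ≈ 22.1 MPa (tensile)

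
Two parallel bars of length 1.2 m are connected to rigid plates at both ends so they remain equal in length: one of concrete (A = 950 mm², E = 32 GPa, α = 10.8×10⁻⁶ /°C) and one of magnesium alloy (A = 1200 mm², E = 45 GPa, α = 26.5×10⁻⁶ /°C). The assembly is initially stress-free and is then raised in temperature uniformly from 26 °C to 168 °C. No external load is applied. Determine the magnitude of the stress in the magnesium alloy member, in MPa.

σ ≈ 36.1 MPa (compressive)

The magnesium alloy has the larger α, so on heating it would change length more than the concrete if both were free. The rigid plates force a common final length, so the magnesium alloy is put into compression and the concrete into tension, with equal and opposite forces P (no external load).
Compatibility of the two members (thermal + elastic change equal): (α₁ − α₂)ΔT = P·[1/(A₁E₁) + 1/(A₂E₂)].
|α₁ − α₂|·ΔT = 15.7×10⁻⁶ × 142 = 0.002229.
1/(A₁E₁) + 1/(A₂E₂) = 1/(950×32×10³) + 1/(1200×45×10³) = 5.141×10⁻⁸ N⁻¹.
So P = 0.002229 / 5.141×10⁻⁸ = 43.36 kN.
σ_{magnesium alloy} = P/A₂ = 43360/1200 = 36.14 MPa, compressive.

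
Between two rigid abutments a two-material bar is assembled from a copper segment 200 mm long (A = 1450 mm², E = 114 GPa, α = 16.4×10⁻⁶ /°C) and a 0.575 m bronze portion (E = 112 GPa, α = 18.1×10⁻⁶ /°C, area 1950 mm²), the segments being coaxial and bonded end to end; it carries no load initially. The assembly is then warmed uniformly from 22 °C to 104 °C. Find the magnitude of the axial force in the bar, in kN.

If the supports were absent, the total length change would be Σ αᵢΔT Lᵢ = 16.4×10⁻⁶×82×200 + 18.1×10⁻⁶×82×575 = 1.122 mm.
The rigid supports impose zero overall length change; the single axial force P common to all segments must satisfy P Σ Lᵢ/(AᵢEᵢ) = δ_free.
Σ Lᵢ/(AᵢEᵢ) = 200/(1450×114×10³) + 575/(1950×112×10³) = 3.843×10⁻⁶ mm/N.
Hence P = δ_free / Σ(L/AE) = 1.122/3.843×10⁻⁶ = 292.1 kN (compressive).

P ≈ 292 kN (compressive)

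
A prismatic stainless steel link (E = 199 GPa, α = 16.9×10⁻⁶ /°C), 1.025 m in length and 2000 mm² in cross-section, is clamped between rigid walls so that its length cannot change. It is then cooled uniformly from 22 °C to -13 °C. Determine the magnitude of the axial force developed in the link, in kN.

P ≈ 235 kN (tensile)

The ends cannot move, so σ = EαΔT = 199×10³ × 16.9×10⁻⁶ × 35 = 117.7 MPa.
Then P = σA = 117.7 × 2000 mm² = 235.4 kN, tensile.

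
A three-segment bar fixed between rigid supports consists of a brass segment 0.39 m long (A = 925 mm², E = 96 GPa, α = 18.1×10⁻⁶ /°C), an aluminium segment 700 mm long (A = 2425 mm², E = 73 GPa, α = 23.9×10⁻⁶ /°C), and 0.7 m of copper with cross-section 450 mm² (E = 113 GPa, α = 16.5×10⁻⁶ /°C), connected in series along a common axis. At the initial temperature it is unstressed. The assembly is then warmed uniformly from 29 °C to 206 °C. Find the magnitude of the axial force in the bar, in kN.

P ≈ 283 kN (compressive)

With the walls removed the bar would change length by δ_free = Σ αᵢΔT Lᵢ = 18.1×10⁻⁶×177×390 + 23.9×10⁻⁶×177×700 + 16.5×10⁻⁶×177×700 = 6.255 mm.
The walls prevent any net length change, so an axial force P (same in every segment) develops. Compatibility: P · Σ Lᵢ/(AᵢEᵢ) = δ_free.
The series flexibility is Σ Lᵢ/(AᵢEᵢ) = 390/(925×96×10³) + 700/(2425×73×10³) + 700/(450×113×10³) = 2.211×10⁻⁵ mm/N.
So P = 6.255 / 2.211×10⁻⁵ = 282.9 kN, compressive.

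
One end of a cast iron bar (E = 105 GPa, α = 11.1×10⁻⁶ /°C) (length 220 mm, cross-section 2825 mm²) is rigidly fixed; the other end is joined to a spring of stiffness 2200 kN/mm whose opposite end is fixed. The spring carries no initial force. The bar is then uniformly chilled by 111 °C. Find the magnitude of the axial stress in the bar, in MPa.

Free thermal contraction: δ_free = αΔT L = 11.1×10⁻⁶ × 111 × 220 = 0.2711 mm.
Let P be the tensile force in the spring. The bar extends elastically by PL/(AE) and the spring stretches by P/k; together these equal δ_free.
So P = δ_free / [L/(AE) + 1/k] = 0.2711 / [ 220/(2825×105×10³) + 1/(2200×10³) ].
P = 0.2711 / 1.196×10⁻⁶ = 226600 N.
σ = P/A = 226600/2825 = 80.21 MPa.

σ ≈ 80.2 MPa (tensile)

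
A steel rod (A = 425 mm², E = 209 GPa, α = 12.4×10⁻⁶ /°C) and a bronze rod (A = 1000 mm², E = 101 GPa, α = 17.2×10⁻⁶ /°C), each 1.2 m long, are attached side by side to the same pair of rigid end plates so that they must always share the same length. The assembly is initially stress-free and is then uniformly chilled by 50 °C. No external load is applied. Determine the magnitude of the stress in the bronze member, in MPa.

σ ≈ 11.3 MPa (tensile)

Both members must finish at the same length. With the larger α, the bronze tends to over-contract; the plates restrain it, putting the bronze in tension and the steel in compression. With no external load the two internal forces are equal and opposite, magnitude P.
Setting the final lengths equal and cancelling L: (α₁ − α₂)ΔT = P/(A₁E₁) + P/(A₂E₂).
|α₁ − α₂|·ΔT = 4.8×10⁻⁶ × 50 = 0.00024.
1/(A₁E₁) + 1/(A₂E₂) = 1/(425×209×10³) + 1/(1000×101×10³) = 2.116×10⁻⁸ N⁻¹.
P = 0.00024 / 2.116×10⁻⁸ = 11340 N = 11.34 kN.
σ_{bronze} = P/A₂ = 11340/1000 = 11.34 MPa, tensile.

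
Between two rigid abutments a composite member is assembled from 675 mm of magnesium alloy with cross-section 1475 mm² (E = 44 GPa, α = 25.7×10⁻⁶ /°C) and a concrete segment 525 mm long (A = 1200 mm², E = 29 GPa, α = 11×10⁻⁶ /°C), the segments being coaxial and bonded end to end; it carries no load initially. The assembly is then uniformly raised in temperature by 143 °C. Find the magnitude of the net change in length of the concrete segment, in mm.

|ΔL| ≈ 1.13 mm

With the walls removed the bar would change length by δ_free = Σ αᵢΔT Lᵢ = 25.7×10⁻⁶×143×675 + 11×10⁻⁶×143×525 = 3.307 mm.
The rigid supports impose zero overall length change; the single axial force P common to all segments must satisfy P Σ Lᵢ/(AᵢEᵢ) = δ_free.
The series flexibility is Σ Lᵢ/(AᵢEᵢ) = 675/(1475×44×10³) + 525/(1200×29×10³) = 2.549×10⁻⁵ mm/N.
Hence P = δ_free / Σ(L/AE) = 3.307/2.549×10⁻⁵ = 129.7 kN (compressive).
For the concrete segment, free thermal change = 11×10⁻⁶×143×525 = 0.8258 mm and elastic change from P = 129700×525/(1200×29×10³) = 1.957 mm; these oppose, so the net change is 1.13 mm (segment shortens).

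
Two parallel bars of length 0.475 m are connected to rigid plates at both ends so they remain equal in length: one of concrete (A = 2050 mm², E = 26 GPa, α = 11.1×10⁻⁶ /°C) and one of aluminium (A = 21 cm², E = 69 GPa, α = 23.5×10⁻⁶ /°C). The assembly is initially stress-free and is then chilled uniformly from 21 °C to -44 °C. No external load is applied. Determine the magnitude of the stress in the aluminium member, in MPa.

Equilibrium of a rigid end plate with no external load gives equal and opposite internal forces ±P in the two members. Since α_{aluminium} > α_{concrete}, cooling drives the aluminium into tension and the concrete into compression.
Equating the net (thermal + elastic) strains gives |α₁ − α₂|·ΔT = P·[1/(A₁E₁) + 1/(A₂E₂)].
|α₁ − α₂|·ΔT = 12.4×10⁻⁶ × 65 = 0.000806.
1/(A₁E₁) + 1/(A₂E₂) = 1/(2050×26×10³) + 1/(2100×69×10³) = 2.566×10⁻⁸ N⁻¹.
P = 0.000806 / 2.566×10⁻⁸ = 31410 N = 31.41 kN.
σ_{aluminium} = P/A₂ = 31410/2100 = 14.96 MPa, tensile.

σ ≈ 15 MPa (tensile)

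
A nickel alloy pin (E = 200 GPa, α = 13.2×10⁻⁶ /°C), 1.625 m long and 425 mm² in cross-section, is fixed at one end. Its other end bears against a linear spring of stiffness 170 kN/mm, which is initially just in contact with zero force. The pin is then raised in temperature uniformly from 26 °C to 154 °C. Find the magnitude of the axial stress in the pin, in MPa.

The unrestrained thermal change is αΔT L = 13.2×10⁻⁶ × 128 × 1625 = 2.746 mm.
With a force P in the spring, the elastic change of the pin is PL/(AE) and that of the spring is P/k; compatibility requires their sum to equal δ_free.
P [ L/(AE) + 1/k ] = δ_free → P [ 1625/(425×200×10³) + 1/(170×10³) ] = 2.746.
P = 2.746 / 2.5×10⁻⁵ = 109800 N.
σ = P/A = 109800/425 = 258.4 MPa.

σ ≈ 258 MPa (compressive)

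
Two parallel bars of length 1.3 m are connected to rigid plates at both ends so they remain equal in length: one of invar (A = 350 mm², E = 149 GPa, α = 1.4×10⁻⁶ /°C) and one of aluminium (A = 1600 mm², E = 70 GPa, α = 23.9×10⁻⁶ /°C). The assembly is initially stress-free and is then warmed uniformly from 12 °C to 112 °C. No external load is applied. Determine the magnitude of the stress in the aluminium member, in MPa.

Equilibrium of a rigid end plate with no external load gives equal and opposite internal forces ±P in the two members. Since α_{aluminium} > α_{invar}, heating drives the aluminium into compression and the invar into tension.
Setting the final lengths equal and cancelling L: (α₁ − α₂)ΔT = P/(A₁E₁) + P/(A₂E₂).
|α₁ − α₂|·ΔT = 22.5×10⁻⁶ × 100 = 0.00225.
1/(A₁E₁) + 1/(A₂E₂) = 1/(350×149×10³) + 1/(1600×70×10³) = 2.81×10⁻⁸ N⁻¹.
So P = 0.00225 / 2.81×10⁻⁸ = 80.06 kN.
σ_{aluminium} = P/A₂ = 80060/1600 = 50.04 MPa, compressive.

σ ≈ 50 MPa (compressive)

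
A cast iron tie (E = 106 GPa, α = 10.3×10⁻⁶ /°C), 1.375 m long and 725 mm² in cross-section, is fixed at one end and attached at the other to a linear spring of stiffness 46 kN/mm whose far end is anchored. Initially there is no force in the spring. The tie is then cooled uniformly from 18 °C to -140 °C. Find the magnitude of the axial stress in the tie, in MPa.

σ ≈ 77.9 MPa (tensile)

Free thermal contraction: δ_free = αΔT L = 10.3×10⁻⁶ × 158 × 1375 = 2.238 mm.
Let P be the tensile force in the spring. The tie extends elastically by PL/(AE) and the spring stretches by P/k; together these equal δ_free.
P [ L/(AE) + 1/k ] = δ_free → P [ 1375/(725×106×10³) + 1/(46×10³) ] = 2.238.
P = 2.238 / 3.963×10⁻⁵ = 56460 N.
σ = P/A = 56460/725 = 77.88 MPa.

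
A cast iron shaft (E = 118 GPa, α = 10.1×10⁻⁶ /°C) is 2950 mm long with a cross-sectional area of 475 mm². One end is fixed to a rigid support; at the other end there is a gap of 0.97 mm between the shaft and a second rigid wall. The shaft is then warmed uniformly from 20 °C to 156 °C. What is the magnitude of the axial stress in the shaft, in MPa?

Unrestrained expansion: δ_free = αΔT L = 10.1×10⁻⁶ × 136 × 2950 = 4.052 mm.
The gap closes (δ_free > 0.97 mm) and the wall then resists a further 4.052 − 0.97 = 3.082 mm of expansion.
So σ = E(δ_free − g)/L = 118×10³ × 3.082/2950 = 123.3 MPa.

σ ≈ 123 MPa (compressive)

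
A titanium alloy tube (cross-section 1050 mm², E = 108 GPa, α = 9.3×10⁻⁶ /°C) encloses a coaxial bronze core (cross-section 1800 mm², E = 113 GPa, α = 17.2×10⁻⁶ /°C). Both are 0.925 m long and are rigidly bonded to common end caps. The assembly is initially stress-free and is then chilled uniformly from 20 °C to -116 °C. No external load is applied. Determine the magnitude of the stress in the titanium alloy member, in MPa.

σ ≈ 74.5 MPa (compressive)

Equilibrium of a rigid end plate with no external load gives equal and opposite internal forces ±P in the two members. Since α_{bronze} > α_{titanium alloy}, cooling drives the bronze into tension and the titanium alloy into compression.
Compatibility of the two members (thermal + elastic change equal): (α₁ − α₂)ΔT = P·[1/(A₁E₁) + 1/(A₂E₂)].
|α₁ − α₂|·ΔT = 7.9×10⁻⁶ × 136 = 0.001074.
1/(A₁E₁) + 1/(A₂E₂) = 1/(1050×108×10³) + 1/(1800×113×10³) = 1.373×10⁻⁸ N⁻¹.
P = 0.001074 / 1.373×10⁻⁸ = 78220 N = 78.22 kN.
σ_{titanium alloy} = P/A₁ = 78220/1050 = 74.5 MPa, compressive.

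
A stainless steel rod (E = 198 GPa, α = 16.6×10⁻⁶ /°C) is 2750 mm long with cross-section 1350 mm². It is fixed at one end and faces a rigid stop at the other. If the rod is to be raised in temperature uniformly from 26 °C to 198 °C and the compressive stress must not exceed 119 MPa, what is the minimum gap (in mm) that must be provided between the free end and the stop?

g ≈ 6.2 mm

Free expansion if unrestrained: δ_free = αΔT L = 16.6×10⁻⁶ × 172 × 2750 = 7.852 mm.
At the allowable stress the elastic shortening the wall may impose is σL/E = 119 × 2750 / (198×10³) = 1.653 mm.
So the gap has to take up the difference, g_min = δ_free − σL/E = 7.852 − 1.653 = 6.199 mm.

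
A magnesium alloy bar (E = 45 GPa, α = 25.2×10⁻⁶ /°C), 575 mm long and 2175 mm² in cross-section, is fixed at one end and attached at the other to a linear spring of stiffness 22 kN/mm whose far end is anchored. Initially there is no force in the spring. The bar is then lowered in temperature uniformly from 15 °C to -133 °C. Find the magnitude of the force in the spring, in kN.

If the spring were absent the bar would shorten by αΔT L = 25.2×10⁻⁶ × 148 × 575 = 2.145 mm.
Let P be the tensile force in the spring. The bar extends elastically by PL/(AE) and the spring stretches by P/k; together these equal δ_free.
P [ L/(AE) + 1/k ] = δ_free → P [ 575/(2175×45×10³) + 1/(22×10³) ] = 2.145.
P = 2.145 / 5.133×10⁻⁵ = 41780 N.

P ≈ 41.8 kN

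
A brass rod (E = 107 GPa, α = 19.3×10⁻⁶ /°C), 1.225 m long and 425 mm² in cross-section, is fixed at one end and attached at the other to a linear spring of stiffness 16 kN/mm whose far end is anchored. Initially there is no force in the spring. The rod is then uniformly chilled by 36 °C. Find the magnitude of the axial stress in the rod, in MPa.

Free thermal contraction: δ_free = αΔT L = 19.3×10⁻⁶ × 36 × 1225 = 0.8511 mm.
Let P be the tensile force in the spring. The rod extends elastically by PL/(AE) and the spring stretches by P/k; together these equal δ_free.
So P = δ_free / [L/(AE) + 1/k] = 0.8511 / [ 1225/(425×107×10³) + 1/(16×10³) ].
P = 0.8511 / 8.944×10⁻⁵ = 9516 N.
σ = P/A = 9516/425 = 22.39 MPa.

σ ≈ 22.4 MPa (tensile)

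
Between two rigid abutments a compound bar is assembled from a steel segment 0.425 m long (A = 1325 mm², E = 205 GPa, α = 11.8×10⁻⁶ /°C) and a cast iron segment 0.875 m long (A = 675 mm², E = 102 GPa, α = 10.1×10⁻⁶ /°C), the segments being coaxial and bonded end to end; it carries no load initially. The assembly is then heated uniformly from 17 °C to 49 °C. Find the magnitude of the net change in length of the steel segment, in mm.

With the walls removed the bar would change length by δ_free = Σ αᵢΔT Lᵢ = 11.8×10⁻⁶×32×425 + 10.1×10⁻⁶×32×875 = 0.4433 mm.
The rigid supports impose zero overall length change; the single axial force P common to all segments must satisfy P Σ Lᵢ/(AᵢEᵢ) = δ_free.
The series flexibility is Σ Lᵢ/(AᵢEᵢ) = 425/(1325×205×10³) + 875/(675×102×10³) = 1.427×10⁻⁵ mm/N.
Hence P = δ_free / Σ(L/AE) = 0.4433/1.427×10⁻⁵ = 31.06 kN (compressive).
For the steel segment, free thermal change = 11.8×10⁻⁶×32×425 = 0.1605 mm and elastic change from P = 31060×425/(1325×205×10³) = 0.04859 mm; these oppose, so the net change is 0.112 mm (segment lengthens).

|ΔL| ≈ 0.112 mm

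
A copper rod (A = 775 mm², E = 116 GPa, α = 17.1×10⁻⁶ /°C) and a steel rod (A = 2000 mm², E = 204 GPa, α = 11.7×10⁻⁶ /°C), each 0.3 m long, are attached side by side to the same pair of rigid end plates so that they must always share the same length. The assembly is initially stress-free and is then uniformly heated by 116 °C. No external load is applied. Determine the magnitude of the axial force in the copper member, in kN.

P ≈ 46.1 kN (compressive in the copper)

Equilibrium of a rigid end plate with no external load gives equal and opposite internal forces ±P in the two members. Since α_{copper} > α_{steel}, heating drives the copper into compression and the steel into tension.
Equating the net (thermal + elastic) strains gives |α₁ − α₂|·ΔT = P·[1/(A₁E₁) + 1/(A₂E₂)].
|α₁ − α₂|·ΔT = 5.4×10⁻⁶ × 116 = 0.0006264.
1/(A₁E₁) + 1/(A₂E₂) = 1/(775×116×10³) + 1/(2000×204×10³) = 1.357×10⁻⁸ N⁻¹.
So P = 0.0006264 / 1.357×10⁻⁸ = 46.15 kN.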